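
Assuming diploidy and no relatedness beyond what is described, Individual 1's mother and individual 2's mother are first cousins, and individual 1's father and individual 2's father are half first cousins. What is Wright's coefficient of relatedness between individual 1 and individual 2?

Wright's path rule: contributions from independent ancestry routes add.
Individual 1 and individual 2 are related in two ways: second cousins through their mothers (r = 1/32) and half second cousins through their fathers (r = 1/64).
r = 1/32 + 1/64 = 3/64 = 0.046875.

0.046875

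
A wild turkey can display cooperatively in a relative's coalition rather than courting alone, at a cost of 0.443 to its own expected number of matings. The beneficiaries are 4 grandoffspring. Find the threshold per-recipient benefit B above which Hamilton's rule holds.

r to a grandoffspring = 0.25 (two parent–offspring links: r = (1/2)^2 = 1/4).
Hamilton's rule with n recipients of equal r: n·r·B > C, so B > C/(n·r) = 0.443/(4·0.25) = 0.443.

0.443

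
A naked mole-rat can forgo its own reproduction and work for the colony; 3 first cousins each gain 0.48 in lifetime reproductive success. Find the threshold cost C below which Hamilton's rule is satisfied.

r to a first cousin = 1/8 (first cousins share one grandparent pair — two paths of length 4: r = 2·(1/2)^4 = 1/8).
Hamilton's rule: n·r·B > C, so the trait is favored while C < n·r·B = 3·0.125·0.48 = 0.18.

0.18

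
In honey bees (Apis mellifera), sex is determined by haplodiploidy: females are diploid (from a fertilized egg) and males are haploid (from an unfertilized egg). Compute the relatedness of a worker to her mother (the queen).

0.5

One meiotic link between diploid queen and diploid daughter: r = 1/2.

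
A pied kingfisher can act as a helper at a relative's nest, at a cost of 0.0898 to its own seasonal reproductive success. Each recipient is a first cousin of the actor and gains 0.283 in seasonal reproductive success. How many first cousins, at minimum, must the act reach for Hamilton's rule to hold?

r to a first cousin = 0.125 (first cousins share one grandparent pair — two paths of length 4: r = 2·(1/2)^4 = 1/8).
Hamilton's rule: n·r·B > C  ⇒  n > C/(r·B) = 0.0898/(0.125·0.283) = 2.539.
The smallest integer exceeding 2.539 is 3.

3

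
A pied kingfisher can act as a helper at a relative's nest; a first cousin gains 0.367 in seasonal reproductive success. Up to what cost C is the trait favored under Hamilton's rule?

r to a first cousin = 0.125 (first cousins share one grandparent pair — two paths of length 4: r = 2·(1/2)^4 = 1/8).
Hamilton's rule: n·r·B > C, so the trait is favored while C < n·r·B = 1·0.125·0.367 = 0.045875.

0.045875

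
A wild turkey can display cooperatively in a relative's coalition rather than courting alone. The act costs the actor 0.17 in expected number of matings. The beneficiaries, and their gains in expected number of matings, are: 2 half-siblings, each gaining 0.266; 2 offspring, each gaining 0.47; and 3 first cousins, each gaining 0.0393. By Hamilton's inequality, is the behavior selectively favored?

Hamilton's rule: the trait is favored when the sum of r·B over every recipient exceeds the actor's cost C.
r to a half-sibling = 1/4 (half-sibs share one parent — one path of length 2: r = (1/2)^2 = 1/4).
r to an offspring = 1/2 (one parent–offspring link: r = (1/2)^1 = 1/2).
r to a first cousin = 0.125 (first cousins share one grandparent pair — two paths of length 4: r = 2·(1/2)^4 = 1/8).
Summing one r·B term per recipient: 2·0.25·0.266 + 2·0.5·0.47 + 3·0.125·0.0393 = 0.6177375.
0.6177375 > 0.17: the indirect benefit exceeds the cost.

Yes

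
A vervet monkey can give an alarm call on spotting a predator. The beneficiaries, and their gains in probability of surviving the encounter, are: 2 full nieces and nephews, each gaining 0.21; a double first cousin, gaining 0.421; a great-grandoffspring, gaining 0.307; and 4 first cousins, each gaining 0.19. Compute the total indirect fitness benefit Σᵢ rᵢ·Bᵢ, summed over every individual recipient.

0.343625

r to a full niece or nephew = 1/4 (full aunt/uncle↔niece/nephew: two paths of length 3 through the shared grandparent pair: r = 2·(1/2)^3 = 1/4).
r to a double first cousin = 1/4 (double first cousins share both grandparent pairs — four paths of length 4: r = 4·(1/2)^4 = 1/4).
r to a great-grandoffspring = 0.125 (three parent–offspring links: r = (1/2)^3 = 1/8).
r to a first cousin = 1/8 (first cousins share one grandparent pair — two paths of length 4: r = 2·(1/2)^4 = 1/8).
Summing one r·B term per recipient: 2·0.25·0.21 + 1·0.25·0.421 + 1·0.125·0.307 + 4·0.125·0.19 = 0.343625.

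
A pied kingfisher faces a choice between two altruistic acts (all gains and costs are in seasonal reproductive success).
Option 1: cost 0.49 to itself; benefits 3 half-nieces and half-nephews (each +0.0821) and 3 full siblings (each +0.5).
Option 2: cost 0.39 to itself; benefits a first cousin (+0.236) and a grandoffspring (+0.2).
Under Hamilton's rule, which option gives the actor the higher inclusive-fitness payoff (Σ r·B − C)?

Option 1

Option 1: r to a half-niece or half-nephew = 0.125.
Option 1: r to a full sibling = 0.5.
Option 1: Σ r·B − C = (3·0.125·0.0821 + 3·0.5·0.5) − 0.49 = 0.2907875.
Option 2: r to a first cousin = 0.125.
Option 2: r to a grandoffspring = 0.25.
Option 2: Σ r·B − C = (1·0.125·0.236 + 1·0.25·0.2) − 0.39 = -0.3105.
Option 1 has the higher net inclusive-fitness payoff.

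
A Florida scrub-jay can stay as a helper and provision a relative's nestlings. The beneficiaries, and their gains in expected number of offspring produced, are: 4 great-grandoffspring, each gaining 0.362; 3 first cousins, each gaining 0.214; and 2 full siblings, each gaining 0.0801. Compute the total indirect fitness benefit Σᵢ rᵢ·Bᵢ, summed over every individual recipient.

r to a great-grandoffspring = 0.125 (three parent–offspring links: r = (1/2)^3 = 1/8).
r to a first cousin = 1/8 (first cousins share one grandparent pair — two paths of length 4: r = 2·(1/2)^4 = 1/8).
r to a full sibling = 0.5 (full sibs share both parents — two paths of length 2: r = 2·(1/2)^2 = 1/2).
Summing one r·B term per recipient: 4·0.125·0.362 + 3·0.125·0.214 + 2·0.5·0.0801 = 0.34135.

0.34135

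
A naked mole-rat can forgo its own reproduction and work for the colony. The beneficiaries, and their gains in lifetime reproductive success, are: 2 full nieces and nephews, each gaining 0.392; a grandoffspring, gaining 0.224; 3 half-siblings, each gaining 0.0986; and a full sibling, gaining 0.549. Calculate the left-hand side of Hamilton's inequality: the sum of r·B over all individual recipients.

r to a full niece or nephew = 1/4 (full aunt/uncle↔niece/nephew: two paths of length 3 through the shared grandparent pair: r = 2·(1/2)^3 = 1/4).
r to a grandoffspring = 1/4 (two parent–offspring links: r = (1/2)^2 = 1/4).
r to a half-sibling = 1/4 (half-sibs share one parent — one path of length 2: r = (1/2)^2 = 1/4).
r to a full sibling = 1/2 (full sibs share both parents — two paths of length 2: r = 2·(1/2)^2 = 1/2).
Summing one r·B term per recipient: 2·0.25·0.392 + 1·0.25·0.224 + 3·0.25·0.0986 + 1·0.5·0.549 = 0.60045.

0.60045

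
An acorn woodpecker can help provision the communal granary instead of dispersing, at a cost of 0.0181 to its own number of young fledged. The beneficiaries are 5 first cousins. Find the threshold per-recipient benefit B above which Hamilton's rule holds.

0.029

r to a first cousin = 1/8 (first cousins share one grandparent pair — two paths of length 4: r = 2·(1/2)^4 = 1/8).
Hamilton's rule with n recipients of equal r: n·r·B > C, so B > C/(n·r) = 0.0181/(5·0.125) = 0.029.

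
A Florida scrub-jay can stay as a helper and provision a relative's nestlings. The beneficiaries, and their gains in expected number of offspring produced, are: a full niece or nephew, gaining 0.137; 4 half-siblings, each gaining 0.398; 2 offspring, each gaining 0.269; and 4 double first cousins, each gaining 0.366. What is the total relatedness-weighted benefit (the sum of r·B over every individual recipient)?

1.06725

r to a full niece or nephew = 1/4 (full aunt/uncle↔niece/nephew: two paths of length 3 through the shared grandparent pair: r = 2·(1/2)^3 = 1/4).
r to a half-sibling = 0.25 (half-sibs share one parent — one path of length 2: r = (1/2)^2 = 1/4).
r to an offspring = 1/2 (one parent–offspring link: r = (1/2)^1 = 1/2).
r to a double first cousin = 1/4 (double first cousins share both grandparent pairs — four paths of length 4: r = 4·(1/2)^4 = 1/4).
Summing one r·B term per recipient: 1·0.25·0.137 + 4·0.25·0.398 + 2·0.5·0.269 + 4·0.25·0.366 = 1.06725.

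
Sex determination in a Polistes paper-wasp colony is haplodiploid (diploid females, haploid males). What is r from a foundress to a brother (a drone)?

Her haploid brother carries none of their father's genes and a random half of their mother's genome; that half matches the maternal half of her own genome with probability 1/2: r = 1/2 · 1/2 = 1/4.

0.25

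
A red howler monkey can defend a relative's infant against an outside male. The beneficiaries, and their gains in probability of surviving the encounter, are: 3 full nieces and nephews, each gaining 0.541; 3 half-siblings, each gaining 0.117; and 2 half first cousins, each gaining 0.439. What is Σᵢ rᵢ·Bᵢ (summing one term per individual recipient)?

r to a full niece or nephew = 0.25 (full aunt/uncle↔niece/nephew: two paths of length 3 through the shared grandparent pair: r = 2·(1/2)^3 = 1/4).
r to a half-sibling = 0.25 (half-sibs share one parent — one path of length 2: r = (1/2)^2 = 1/4).
r to a half first cousin = 0.0625 (half first cousins share one grandparent — one path of length 4: r = (1/2)^4 = 1/16).
Summing one r·B term per recipient: 3·0.25·0.541 + 3·0.25·0.117 + 2·0.0625·0.439 = 0.548375.

0.548375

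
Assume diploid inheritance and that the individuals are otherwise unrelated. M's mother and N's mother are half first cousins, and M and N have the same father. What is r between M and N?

0.265625

Relatedness sums over independent paths through distinct common ancestors.
M and N are related in two ways: half second cousins through their mothers (r = 1/64) and half-sibs through their shared father (r = 1/4).
r = 1/64 + 1/4 = 17/64 = 0.265625.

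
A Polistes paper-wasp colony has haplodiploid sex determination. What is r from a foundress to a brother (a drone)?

0.25

Her haploid brother carries none of their father's genes and a random half of their mother's genome; that half matches the maternal half of her own genome with probability 1/2: r = 1/2 · 1/2 = 1/4.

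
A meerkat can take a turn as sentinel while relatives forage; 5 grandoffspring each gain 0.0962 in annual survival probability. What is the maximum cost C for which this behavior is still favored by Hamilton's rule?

0.12025

r to a grandoffspring = 0.25 (two parent–offspring links: r = (1/2)^2 = 1/4).
Hamilton's rule: n·r·B > C, so the trait is favored while C < n·r·B = 5·0.25·0.0962 = 0.12025.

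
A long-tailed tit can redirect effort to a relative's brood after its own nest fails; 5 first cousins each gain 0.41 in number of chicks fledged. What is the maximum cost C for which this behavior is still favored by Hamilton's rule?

r to a first cousin = 0.125 (first cousins share one grandparent pair — two paths of length 4: r = 2·(1/2)^4 = 1/8).
Hamilton's rule: n·r·B > C, so the trait is favored while C < n·r·B = 5·0.125·0.41 = 0.25625.

0.25625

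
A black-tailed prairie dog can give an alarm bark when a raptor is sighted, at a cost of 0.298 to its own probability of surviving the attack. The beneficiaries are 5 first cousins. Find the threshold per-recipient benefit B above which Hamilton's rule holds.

r to a first cousin = 0.125 (first cousins share one grandparent pair — two paths of length 4: r = 2·(1/2)^4 = 1/8).
Hamilton's rule with n recipients of equal r: n·r·B > C, so B > C/(n·r) = 0.298/(5·0.125) = 0.4768.

0.4768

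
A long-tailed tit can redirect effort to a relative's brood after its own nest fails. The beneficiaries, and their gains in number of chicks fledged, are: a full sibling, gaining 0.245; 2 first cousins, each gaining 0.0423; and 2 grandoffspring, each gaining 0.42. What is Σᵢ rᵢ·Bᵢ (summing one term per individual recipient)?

r to a full sibling = 1/2 (full sibs share both parents — two paths of length 2: r = 2·(1/2)^2 = 1/2).
r to a first cousin = 1/8 (first cousins share one grandparent pair — two paths of length 4: r = 2·(1/2)^4 = 1/8).
r to a grandoffspring = 0.25 (two parent–offspring links: r = (1/2)^2 = 1/4).
Summing one r·B term per recipient: 1·0.5·0.245 + 2·0.125·0.0423 + 2·0.25·0.42 = 0.343075.

0.343075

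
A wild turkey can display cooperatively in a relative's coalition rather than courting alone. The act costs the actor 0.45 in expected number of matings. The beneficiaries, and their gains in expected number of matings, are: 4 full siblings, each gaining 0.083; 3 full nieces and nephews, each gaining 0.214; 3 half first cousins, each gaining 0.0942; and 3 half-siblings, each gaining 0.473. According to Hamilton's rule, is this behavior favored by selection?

Yes

Hamilton's rule: the trait is favored when the sum of r·B over every recipient exceeds the actor's cost C.
r to a full sibling = 1/2 (full sibs share both parents — two paths of length 2: r = 2·(1/2)^2 = 1/2).
r to a full niece or nephew = 1/4 (full aunt/uncle↔niece/nephew: two paths of length 3 through the shared grandparent pair: r = 2·(1/2)^3 = 1/4).
r to a half first cousin = 0.0625 (half first cousins share one grandparent — one path of length 4: r = (1/2)^4 = 1/16).
r to a half-sibling = 0.25 (half-sibs share one parent — one path of length 2: r = (1/2)^2 = 1/4).
Summing one r·B term per recipient: 4·0.5·0.083 + 3·0.25·0.214 + 3·0.0625·0.0942 + 3·0.25·0.473 = 0.6989125.
0.6989125 > 0.45: the indirect benefit exceeds the cost.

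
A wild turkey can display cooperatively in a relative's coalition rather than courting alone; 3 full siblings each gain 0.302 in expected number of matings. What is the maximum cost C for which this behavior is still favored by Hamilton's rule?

0.453

r to a full sibling = 0.5 (full sibs share both parents — two paths of length 2: r = 2·(1/2)^2 = 1/2).
Hamilton's rule: n·r·B > C, so the trait is favored while C < n·r·B = 3·0.5·0.302 = 0.453.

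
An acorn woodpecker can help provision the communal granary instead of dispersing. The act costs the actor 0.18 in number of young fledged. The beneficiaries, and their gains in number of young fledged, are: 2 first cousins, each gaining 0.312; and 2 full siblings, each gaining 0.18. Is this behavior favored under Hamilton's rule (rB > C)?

Hamilton's rule: the trait is favored when the sum of r·B over every recipient exceeds the actor's cost C.
r to a first cousin = 1/8 (first cousins share one grandparent pair — two paths of length 4: r = 2·(1/2)^4 = 1/8).
r to a full sibling = 1/2 (full sibs share both parents — two paths of length 2: r = 2·(1/2)^2 = 1/2).
Summing one r·B term per recipient: 2·0.125·0.312 + 2·0.5·0.18 = 0.258.
0.258 > 0.18: the indirect benefit exceeds the cost.

Yes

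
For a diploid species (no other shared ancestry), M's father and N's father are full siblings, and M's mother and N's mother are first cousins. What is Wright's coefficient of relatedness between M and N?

0.15625

Relatedness sums over independent paths through distinct common ancestors.
M and N are related in two ways: first cousins through their fathers (r = 1/8) and second cousins through their mothers (r = 1/32).
r = 1/8 + 1/32 = 0.15625.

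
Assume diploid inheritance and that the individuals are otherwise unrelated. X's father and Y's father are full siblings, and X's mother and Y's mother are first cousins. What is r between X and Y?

Relatedness sums over independent paths through distinct common ancestors.
X and Y are related in two ways: first cousins through their fathers (r = 1/8) and second cousins through their mothers (r = 1/32).
r = 1/8 + 1/32 = 0.15625.

0.15625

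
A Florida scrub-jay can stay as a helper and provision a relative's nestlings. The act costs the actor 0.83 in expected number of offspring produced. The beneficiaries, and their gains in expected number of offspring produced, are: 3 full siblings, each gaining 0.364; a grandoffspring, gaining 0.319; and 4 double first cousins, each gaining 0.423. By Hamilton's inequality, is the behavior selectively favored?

Hamilton's rule: the trait is favored when the sum of r·B over every recipient exceeds the actor's cost C.
r to a full sibling = 0.5 (full sibs share both parents — two paths of length 2: r = 2·(1/2)^2 = 1/2).
r to a grandoffspring = 1/4 (two parent–offspring links: r = (1/2)^2 = 1/4).
r to a double first cousin = 0.25 (double first cousins share both grandparent pairs — four paths of length 4: r = 4·(1/2)^4 = 1/4).
Summing one r·B term per recipient: 3·0.5·0.364 + 1·0.25·0.319 + 4·0.25·0.423 = 1.04875.
1.04875 > 0.83: the indirect benefit exceeds the cost.

Yes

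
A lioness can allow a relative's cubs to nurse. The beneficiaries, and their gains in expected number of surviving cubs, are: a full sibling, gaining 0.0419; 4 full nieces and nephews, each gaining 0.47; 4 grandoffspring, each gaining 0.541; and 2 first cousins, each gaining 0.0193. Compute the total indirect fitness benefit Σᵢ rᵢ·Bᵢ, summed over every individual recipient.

r to a full sibling = 1/2 (full sibs share both parents — two paths of length 2: r = 2·(1/2)^2 = 1/2).
r to a full niece or nephew = 1/4 (full aunt/uncle↔niece/nephew: two paths of length 3 through the shared grandparent pair: r = 2·(1/2)^3 = 1/4).
r to a grandoffspring = 1/4 (two parent–offspring links: r = (1/2)^2 = 1/4).
r to a first cousin = 0.125 (first cousins share one grandparent pair — two paths of length 4: r = 2·(1/2)^4 = 1/8).
Summing one r·B term per recipient: 1·0.5·0.0419 + 4·0.25·0.47 + 4·0.25·0.541 + 2·0.125·0.0193 = 1.036775.

1.036775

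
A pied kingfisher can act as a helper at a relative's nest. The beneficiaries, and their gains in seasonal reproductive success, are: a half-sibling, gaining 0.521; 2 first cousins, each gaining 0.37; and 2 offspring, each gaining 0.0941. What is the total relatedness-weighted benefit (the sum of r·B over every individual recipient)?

r to a half-sibling = 0.25 (half-sibs share one parent — one path of length 2: r = (1/2)^2 = 1/4).
r to a first cousin = 0.125 (first cousins share one grandparent pair — two paths of length 4: r = 2·(1/2)^4 = 1/8).
r to an offspring = 0.5 (one parent–offspring link: r = (1/2)^1 = 1/2).
Summing one r·B term per recipient: 1·0.25·0.521 + 2·0.125·0.37 + 2·0.5·0.0941 = 0.31685.

0.31685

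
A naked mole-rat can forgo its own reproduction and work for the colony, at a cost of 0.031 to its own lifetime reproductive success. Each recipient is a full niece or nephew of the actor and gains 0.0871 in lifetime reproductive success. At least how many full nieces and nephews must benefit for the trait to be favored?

2

r to a full niece or nephew = 1/4 (full aunt/uncle↔niece/nephew: two paths of length 3 through the shared grandparent pair: r = 2·(1/2)^3 = 1/4).
Hamilton's rule: n·r·B > C  ⇒  n > C/(r·B) = 0.031/(0.25·0.0871) = 1.424.
The smallest integer exceeding 1.424 is 2.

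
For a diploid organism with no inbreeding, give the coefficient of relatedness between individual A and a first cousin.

Each parent–offspring link contributes a factor of 1/2, and independent paths through distinct common ancestors add.
First cousins share one grandparent pair — two paths of length 4: r = 2·(1/2)^4 = 1/8.

0.125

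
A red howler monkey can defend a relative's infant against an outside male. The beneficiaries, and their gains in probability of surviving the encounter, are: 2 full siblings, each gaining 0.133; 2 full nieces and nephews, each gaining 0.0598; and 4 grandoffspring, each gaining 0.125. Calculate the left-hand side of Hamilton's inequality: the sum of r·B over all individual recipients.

r to a full sibling = 0.5 (full sibs share both parents — two paths of length 2: r = 2·(1/2)^2 = 1/2).
r to a full niece or nephew = 1/4 (full aunt/uncle↔niece/nephew: two paths of length 3 through the shared grandparent pair: r = 2·(1/2)^3 = 1/4).
r to a grandoffspring = 0.25 (two parent–offspring links: r = (1/2)^2 = 1/4).
Summing one r·B term per recipient: 2·0.5·0.133 + 2·0.25·0.0598 + 4·0.25·0.125 = 0.2879.

0.2879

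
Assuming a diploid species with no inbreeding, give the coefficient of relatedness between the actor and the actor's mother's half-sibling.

0.125

Each parent–offspring link contributes a factor of 1/2, and independent paths through distinct common ancestors add.
Half-aunt/uncle↔niece/nephew: one path of length 3: r = (1/2)^3 = 1/8.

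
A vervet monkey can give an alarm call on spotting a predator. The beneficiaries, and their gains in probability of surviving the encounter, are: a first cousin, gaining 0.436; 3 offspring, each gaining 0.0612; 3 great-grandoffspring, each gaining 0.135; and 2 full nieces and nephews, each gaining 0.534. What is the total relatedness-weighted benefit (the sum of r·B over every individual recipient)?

0.463925

r to a first cousin = 0.125 (first cousins share one grandparent pair — two paths of length 4: r = 2·(1/2)^4 = 1/8).
r to an offspring = 0.5 (one parent–offspring link: r = (1/2)^1 = 1/2).
r to a great-grandoffspring = 0.125 (three parent–offspring links: r = (1/2)^3 = 1/8).
r to a full niece or nephew = 1/4 (full aunt/uncle↔niece/nephew: two paths of length 3 through the shared grandparent pair: r = 2·(1/2)^3 = 1/4).
Summing one r·B term per recipient: 1·0.125·0.436 + 3·0.5·0.0612 + 3·0.125·0.135 + 2·0.25·0.534 = 0.463925.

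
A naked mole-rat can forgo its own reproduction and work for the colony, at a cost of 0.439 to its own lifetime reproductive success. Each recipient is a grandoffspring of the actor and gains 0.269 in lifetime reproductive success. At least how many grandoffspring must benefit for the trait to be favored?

r to a grandoffspring = 1/4 (two parent–offspring links: r = (1/2)^2 = 1/4).
Hamilton's rule: n·r·B > C  ⇒  n > C/(r·B) = 0.439/(0.25·0.269) = 6.528.
The smallest integer exceeding 6.528 is 7.

7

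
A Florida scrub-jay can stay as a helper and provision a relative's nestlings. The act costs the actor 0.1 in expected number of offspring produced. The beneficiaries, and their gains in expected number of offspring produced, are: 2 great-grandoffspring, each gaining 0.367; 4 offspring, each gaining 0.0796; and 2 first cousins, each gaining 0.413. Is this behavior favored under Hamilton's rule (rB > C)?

Yes

Hamilton's rule: the trait is favored when the sum of r·B over every recipient exceeds the actor's cost C.
r to a great-grandoffspring = 1/8 (three parent–offspring links: r = (1/2)^3 = 1/8).
r to an offspring = 0.5 (one parent–offspring link: r = (1/2)^1 = 1/2).
r to a first cousin = 0.125 (first cousins share one grandparent pair — two paths of length 4: r = 2·(1/2)^4 = 1/8).
Summing one r·B term per recipient: 2·0.125·0.367 + 4·0.5·0.0796 + 2·0.125·0.413 = 0.3542.
0.3542 > 0.1: the indirect benefit exceeds the cost.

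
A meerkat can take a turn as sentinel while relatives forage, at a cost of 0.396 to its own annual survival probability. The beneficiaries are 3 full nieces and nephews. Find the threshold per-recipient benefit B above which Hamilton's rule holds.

0.528

r to a full niece or nephew = 1/4 (full aunt/uncle↔niece/nephew: two paths of length 3 through the shared grandparent pair: r = 2·(1/2)^3 = 1/4).
Hamilton's rule with n recipients of equal r: n·r·B > C, so B > C/(n·r) = 0.396/(3·0.25) = 0.528.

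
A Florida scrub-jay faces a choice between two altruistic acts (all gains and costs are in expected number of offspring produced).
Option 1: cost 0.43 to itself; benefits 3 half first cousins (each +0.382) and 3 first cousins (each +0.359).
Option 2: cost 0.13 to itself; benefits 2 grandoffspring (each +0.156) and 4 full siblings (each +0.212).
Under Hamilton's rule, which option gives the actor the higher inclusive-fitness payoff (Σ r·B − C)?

Option 2

Option 1: r to a half first cousin = 0.0625.
Option 1: r to a first cousin = 0.125.
Option 1: Σ r·B − C = (3·0.0625·0.382 + 3·0.125·0.359) − 0.43 = -0.22375.
Option 2: r to a grandoffspring = 0.25.
Option 2: r to a full sibling = 0.5.
Option 2: Σ r·B − C = (2·0.25·0.156 + 4·0.5·0.212) − 0.13 = 0.372.
Option 2 has the higher net inclusive-fitness payoff.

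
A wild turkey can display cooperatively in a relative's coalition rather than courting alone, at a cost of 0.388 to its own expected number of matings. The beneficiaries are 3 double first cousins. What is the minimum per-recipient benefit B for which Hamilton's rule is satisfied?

0.5173

r to a double first cousin = 1/4 (double first cousins share both grandparent pairs — four paths of length 4: r = 4·(1/2)^4 = 1/4).
Hamilton's rule with n recipients of equal r: n·r·B > C, so B > C/(n·r) = 0.388/(3·0.25) = 0.5173.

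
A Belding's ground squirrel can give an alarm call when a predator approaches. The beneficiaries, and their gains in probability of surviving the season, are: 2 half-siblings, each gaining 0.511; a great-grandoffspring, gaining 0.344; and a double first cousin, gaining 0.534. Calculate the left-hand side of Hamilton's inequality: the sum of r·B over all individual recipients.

r to a half-sibling = 1/4 (half-sibs share one parent — one path of length 2: r = (1/2)^2 = 1/4).
r to a great-grandoffspring = 1/8 (three parent–offspring links: r = (1/2)^3 = 1/8).
r to a double first cousin = 1/4 (double first cousins share both grandparent pairs — four paths of length 4: r = 4·(1/2)^4 = 1/4).
Summing one r·B term per recipient: 2·0.25·0.511 + 1·0.125·0.344 + 1·0.25·0.534 = 0.432.

0.432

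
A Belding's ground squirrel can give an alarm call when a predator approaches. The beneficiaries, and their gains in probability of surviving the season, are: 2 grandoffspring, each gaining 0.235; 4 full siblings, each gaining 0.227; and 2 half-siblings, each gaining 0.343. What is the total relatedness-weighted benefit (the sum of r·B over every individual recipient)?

0.743

r to a grandoffspring = 0.25 (two parent–offspring links: r = (1/2)^2 = 1/4).
r to a full sibling = 0.5 (full sibs share both parents — two paths of length 2: r = 2·(1/2)^2 = 1/2).
r to a half-sibling = 1/4 (half-sibs share one parent — one path of length 2: r = (1/2)^2 = 1/4).
Summing one r·B term per recipient: 2·0.25·0.235 + 4·0.5·0.227 + 2·0.25·0.343 = 0.743.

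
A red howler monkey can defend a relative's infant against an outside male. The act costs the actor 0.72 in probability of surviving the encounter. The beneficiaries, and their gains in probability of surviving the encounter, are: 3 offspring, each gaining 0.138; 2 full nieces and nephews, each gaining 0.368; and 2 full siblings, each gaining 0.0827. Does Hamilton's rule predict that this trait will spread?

Hamilton's rule: the trait is favored when the sum of r·B over every recipient exceeds the actor's cost C.
r to an offspring = 1/2 (one parent–offspring link: r = (1/2)^1 = 1/2).
r to a full niece or nephew = 0.25 (full aunt/uncle↔niece/nephew: two paths of length 3 through the shared grandparent pair: r = 2·(1/2)^3 = 1/4).
r to a full sibling = 0.5 (full sibs share both parents — two paths of length 2: r = 2·(1/2)^2 = 1/2).
Summing one r·B term per recipient: 3·0.5·0.138 + 2·0.25·0.368 + 2·0.5·0.0827 = 0.4737.
0.4737 < 0.72: the indirect benefit is less than the cost.

No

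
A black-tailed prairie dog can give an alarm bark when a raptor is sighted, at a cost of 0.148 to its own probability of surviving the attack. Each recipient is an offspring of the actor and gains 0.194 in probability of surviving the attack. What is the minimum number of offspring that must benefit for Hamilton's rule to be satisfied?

2

r to an offspring = 0.5 (one parent–offspring link: r = (1/2)^1 = 1/2).
Hamilton's rule: n·r·B > C  ⇒  n > C/(r·B) = 0.148/(0.5·0.194) = 1.526.
The smallest integer exceeding 1.526 is 2.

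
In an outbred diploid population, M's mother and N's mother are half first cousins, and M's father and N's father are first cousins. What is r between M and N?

Wright's path rule: contributions from independent ancestry routes add.
M and N are related in two ways: half second cousins through their mothers (r = 1/64) and second cousins through their fathers (r = 1/32).
r = 1/64 + 1/32 = 0.046875.

0.046875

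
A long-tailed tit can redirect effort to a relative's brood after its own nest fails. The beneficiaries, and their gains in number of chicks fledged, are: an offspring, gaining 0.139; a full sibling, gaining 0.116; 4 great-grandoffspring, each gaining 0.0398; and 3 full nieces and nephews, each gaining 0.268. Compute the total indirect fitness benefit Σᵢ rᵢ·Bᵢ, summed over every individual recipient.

0.3484

r to an offspring = 0.5 (one parent–offspring link: r = (1/2)^1 = 1/2).
r to a full sibling = 1/2 (full sibs share both parents — two paths of length 2: r = 2·(1/2)^2 = 1/2).
r to a great-grandoffspring = 1/8 (three parent–offspring links: r = (1/2)^3 = 1/8).
r to a full niece or nephew = 1/4 (full aunt/uncle↔niece/nephew: two paths of length 3 through the shared grandparent pair: r = 2·(1/2)^3 = 1/4).
Summing one r·B term per recipient: 1·0.5·0.139 + 1·0.5·0.116 + 4·0.125·0.0398 + 3·0.25·0.268 = 0.3484.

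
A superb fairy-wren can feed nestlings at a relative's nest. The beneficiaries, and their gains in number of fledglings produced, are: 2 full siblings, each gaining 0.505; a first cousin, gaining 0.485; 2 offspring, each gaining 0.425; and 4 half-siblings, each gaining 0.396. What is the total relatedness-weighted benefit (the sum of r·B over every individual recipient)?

1.386625

r to a full sibling = 0.5 (full sibs share both parents — two paths of length 2: r = 2·(1/2)^2 = 1/2).
r to a first cousin = 0.125 (first cousins share one grandparent pair — two paths of length 4: r = 2·(1/2)^4 = 1/8).
r to an offspring = 0.5 (one parent–offspring link: r = (1/2)^1 = 1/2).
r to a half-sibling = 1/4 (half-sibs share one parent — one path of length 2: r = (1/2)^2 = 1/4).
Summing one r·B term per recipient: 2·0.5·0.505 + 1·0.125·0.485 + 2·0.5·0.425 + 4·0.25·0.396 = 1.386625.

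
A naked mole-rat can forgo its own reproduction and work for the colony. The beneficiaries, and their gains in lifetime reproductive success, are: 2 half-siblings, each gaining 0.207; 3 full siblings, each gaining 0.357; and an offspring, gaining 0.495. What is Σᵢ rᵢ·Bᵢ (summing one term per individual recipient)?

r to a half-sibling = 1/4 (half-sibs share one parent — one path of length 2: r = (1/2)^2 = 1/4).
r to a full sibling = 0.5 (full sibs share both parents — two paths of length 2: r = 2·(1/2)^2 = 1/2).
r to an offspring = 0.5 (one parent–offspring link: r = (1/2)^1 = 1/2).
Summing one r·B term per recipient: 2·0.25·0.207 + 3·0.5·0.357 + 1·0.5·0.495 = 0.8865.

0.8865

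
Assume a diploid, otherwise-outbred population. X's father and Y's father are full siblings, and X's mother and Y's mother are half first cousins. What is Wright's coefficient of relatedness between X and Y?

0.140625

With two independent routes of shared ancestry, r is the sum of the two contributions.
X and Y are related in two ways: first cousins through their fathers (r = 1/8) and half second cousins through their mothers (r = 1/64).
r = 1/8 + 1/64 = 0.140625.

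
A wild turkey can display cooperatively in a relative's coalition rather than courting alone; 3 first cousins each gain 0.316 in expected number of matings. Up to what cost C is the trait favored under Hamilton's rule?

r to a first cousin = 1/8 (first cousins share one grandparent pair — two paths of length 4: r = 2·(1/2)^4 = 1/8).
Hamilton's rule: n·r·B > C, so the trait is favored while C < n·r·B = 3·0.125·0.316 = 0.1185.

0.1185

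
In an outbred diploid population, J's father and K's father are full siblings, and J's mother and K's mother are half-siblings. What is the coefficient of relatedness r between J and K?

0.1875

With two independent routes of shared ancestry, r is the sum of the two contributions.
J and K are related in two ways: first cousins through their fathers (r = 1/8) and half first cousins through their mothers (r = 1/16).
r = 1/8 + 1/16 = 3/16 = 0.1875.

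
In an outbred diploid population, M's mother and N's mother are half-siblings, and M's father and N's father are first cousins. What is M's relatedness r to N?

0.09375

Wright's path rule: contributions from independent ancestry routes add.
M and N are related in two ways: half first cousins through their mothers (r = 1/16) and second cousins through their fathers (r = 1/32).
r = 1/16 + 1/32 = 3/32 = 0.09375.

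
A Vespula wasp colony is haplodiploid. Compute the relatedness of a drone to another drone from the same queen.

Haploid brothers each carry a random half of the queen's diploid genome, so on average they share half: r = 1/2.

0.5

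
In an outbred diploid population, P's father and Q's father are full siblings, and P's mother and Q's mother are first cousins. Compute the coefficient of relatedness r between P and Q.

With two independent routes of shared ancestry, r is the sum of the two contributions.
P and Q are related in two ways: first cousins through their fathers (r = 1/8) and second cousins through their mothers (r = 1/32).
r = 1/8 + 1/32 = 5/32 = 0.15625.

0.15625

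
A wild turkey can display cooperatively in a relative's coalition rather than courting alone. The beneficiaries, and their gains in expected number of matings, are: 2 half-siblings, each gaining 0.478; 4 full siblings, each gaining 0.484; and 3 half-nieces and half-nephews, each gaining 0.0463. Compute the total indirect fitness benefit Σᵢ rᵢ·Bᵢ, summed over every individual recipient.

1.2243625

r to a half-sibling = 1/4 (half-sibs share one parent — one path of length 2: r = (1/2)^2 = 1/4).
r to a full sibling = 1/2 (full sibs share both parents — two paths of length 2: r = 2·(1/2)^2 = 1/2).
r to a half-niece or half-nephew = 1/8 (half-aunt/uncle↔niece/nephew: one path of length 3: r = (1/2)^3 = 1/8).
Summing one r·B term per recipient: 2·0.25·0.478 + 4·0.5·0.484 + 3·0.125·0.0463 = 1.2243625.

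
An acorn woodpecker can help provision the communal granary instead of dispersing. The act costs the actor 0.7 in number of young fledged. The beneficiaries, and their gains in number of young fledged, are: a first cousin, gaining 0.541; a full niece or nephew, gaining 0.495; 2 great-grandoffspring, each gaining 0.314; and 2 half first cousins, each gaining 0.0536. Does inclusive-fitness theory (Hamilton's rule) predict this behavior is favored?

No

Hamilton's rule: the trait is favored when the sum of r·B over every recipient exceeds the actor's cost C.
r to a first cousin = 1/8 (first cousins share one grandparent pair — two paths of length 4: r = 2·(1/2)^4 = 1/8).
r to a full niece or nephew = 0.25 (full aunt/uncle↔niece/nephew: two paths of length 3 through the shared grandparent pair: r = 2·(1/2)^3 = 1/4).
r to a great-grandoffspring = 0.125 (three parent–offspring links: r = (1/2)^3 = 1/8).
r to a half first cousin = 0.0625 (half first cousins share one grandparent — one path of length 4: r = (1/2)^4 = 1/16).
Summing one r·B term per recipient: 1·0.125·0.541 + 1·0.25·0.495 + 2·0.125·0.314 + 2·0.0625·0.0536 = 0.276575.
0.276575 < 0.7: the indirect benefit is less than the cost.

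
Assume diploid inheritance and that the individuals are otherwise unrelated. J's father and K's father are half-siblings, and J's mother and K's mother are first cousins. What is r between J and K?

Relatedness sums over independent paths through distinct common ancestors.
J and K are related in two ways: half first cousins through their fathers (r = 1/16) and second cousins through their mothers (r = 1/32).
r = 1/16 + 1/32 = 0.09375.

0.09375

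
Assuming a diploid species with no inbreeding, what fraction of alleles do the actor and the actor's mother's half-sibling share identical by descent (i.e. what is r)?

Each parent–offspring link contributes a factor of 1/2, and independent paths through distinct common ancestors add.
Half-aunt/uncle↔niece/nephew: one path of length 3: r = (1/2)^3 = 1/8.

0.125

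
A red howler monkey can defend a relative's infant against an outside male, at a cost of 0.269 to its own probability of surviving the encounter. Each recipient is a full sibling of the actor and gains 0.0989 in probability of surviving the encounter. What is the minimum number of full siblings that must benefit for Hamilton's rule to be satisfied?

r to a full sibling = 1/2 (full sibs share both parents — two paths of length 2: r = 2·(1/2)^2 = 1/2).
Hamilton's rule: n·r·B > C  ⇒  n > C/(r·B) = 0.269/(0.5·0.0989) = 5.44.
The smallest integer exceeding 5.44 is 6.

6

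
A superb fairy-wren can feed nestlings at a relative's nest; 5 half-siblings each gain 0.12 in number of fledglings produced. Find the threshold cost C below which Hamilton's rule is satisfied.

r to a half-sibling = 1/4 (half-sibs share one parent — one path of length 2: r = (1/2)^2 = 1/4).
Hamilton's rule: n·r·B > C, so the trait is favored while C < n·r·B = 5·0.25·0.12 = 0.15.

0.15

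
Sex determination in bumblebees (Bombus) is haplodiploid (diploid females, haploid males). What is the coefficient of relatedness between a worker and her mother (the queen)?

0.5

One meiotic link between diploid queen and diploid daughter: r = 1/2.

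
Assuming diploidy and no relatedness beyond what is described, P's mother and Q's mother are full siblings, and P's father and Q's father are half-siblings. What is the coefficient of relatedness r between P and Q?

0.1875

With two independent routes of shared ancestry, r is the sum of the two contributions.
P and Q are related in two ways: first cousins through their mothers (r = 1/8) and half first cousins through their fathers (r = 1/16).
r = 1/8 + 1/16 = 3/16 = 0.1875.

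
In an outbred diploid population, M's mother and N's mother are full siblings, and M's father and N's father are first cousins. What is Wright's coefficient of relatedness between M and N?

0.15625

Relatedness sums over independent paths through distinct common ancestors.
M and N are related in two ways: first cousins through their mothers (r = 1/8) and second cousins through their fathers (r = 1/32).
r = 1/8 + 1/32 = 0.15625.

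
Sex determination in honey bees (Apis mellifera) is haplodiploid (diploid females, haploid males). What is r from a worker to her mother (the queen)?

0.5

One meiotic link between diploid queen and diploid daughter: r = 1/2.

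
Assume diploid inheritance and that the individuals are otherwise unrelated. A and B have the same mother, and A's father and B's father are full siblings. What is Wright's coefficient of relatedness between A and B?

0.375

Independent pedigree routes through distinct common ancestors add.
A and B are related in two ways: half-sibs through their shared mother (r = 1/4) and first cousins through their fathers (r = 1/8).
r = 1/4 + 1/8 = 0.375.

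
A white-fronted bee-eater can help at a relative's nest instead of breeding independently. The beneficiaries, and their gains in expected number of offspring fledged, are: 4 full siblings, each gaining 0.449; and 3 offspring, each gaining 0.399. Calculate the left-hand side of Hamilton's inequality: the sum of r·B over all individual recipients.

1.4965

r to a full sibling = 1/2 (full sibs share both parents — two paths of length 2: r = 2·(1/2)^2 = 1/2).
r to an offspring = 1/2 (one parent–offspring link: r = (1/2)^1 = 1/2).
Summing one r·B term per recipient: 4·0.5·0.449 + 3·0.5·0.399 = 1.4965.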